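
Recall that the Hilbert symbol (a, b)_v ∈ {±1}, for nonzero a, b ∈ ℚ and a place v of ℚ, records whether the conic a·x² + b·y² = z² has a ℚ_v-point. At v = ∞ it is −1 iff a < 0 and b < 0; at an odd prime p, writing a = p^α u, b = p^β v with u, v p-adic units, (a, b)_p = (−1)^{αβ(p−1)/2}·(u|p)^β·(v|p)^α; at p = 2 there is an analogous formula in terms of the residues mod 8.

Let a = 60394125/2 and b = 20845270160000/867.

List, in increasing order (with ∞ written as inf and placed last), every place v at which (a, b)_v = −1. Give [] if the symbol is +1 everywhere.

[2, 3, 5, 13]

(a, b) ≡ (330, 78) mod (ℚ^×)²; places V = {2, 3, 5, 11, 13, 17, 37, ∞}.
(a,b)_2: α=-1, β=7; u≡5, v≡7 (mod 8); ε(u)ε(v)=0·1, αω(v)=-1·0, βω(u)=7·1; sum ≡ 1  ⇒  -1.
(a,b)_5: α=3, u≡4; β=4, v≡3 (mod 5); (4|5)=+1, (3|5)=-1; sign (−1)^0·+1^4·-1^3 = -1.
(a,b)_∞: sgn(330)=+, sgn(78)=+, so +1.
(a,b)_13: α=0, u≡6; β=1, v≡6 (mod 13); (6|13)=-1, (6|13)=-1; sign (−1)^0·-1^1·-1^0 = -1.
(a,b)_3: α=1, u≡2; β=-1, v≡2 (mod 3); (2|3)=-1, (2|3)=-1; sign (−1)^1·-1^-1·-1^1 = -1.
(a,b)_17: α=0, u≡5; β=-2, v≡11 (mod 17); (5|17)=-1, (11|17)=-1; sign (−1)^0·-1^-2·-1^0 = +1.
(a,b)_11: α=5, u≡6; β=4, v≡4 (mod 11); (6|11)=-1, (4|11)=+1; sign (−1)^0·-1^4·+1^5 = +1.
(a,b)_37: α=0, u≡12; β=2, v≡25 (mod 37); (12|37)=+1, (25|37)=+1; sign (−1)^0·+1^2·+1^0 = +1.
Ram(330, 78) = {2, 3, 5, 13}; no ℚ_2-point on the conic.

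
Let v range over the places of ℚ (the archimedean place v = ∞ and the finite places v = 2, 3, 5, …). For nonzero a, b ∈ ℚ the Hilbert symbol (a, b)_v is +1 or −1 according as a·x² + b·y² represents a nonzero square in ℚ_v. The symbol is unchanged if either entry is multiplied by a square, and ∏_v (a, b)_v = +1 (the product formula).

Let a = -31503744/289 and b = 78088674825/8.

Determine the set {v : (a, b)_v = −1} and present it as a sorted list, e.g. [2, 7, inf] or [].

(a, b) ≡ (-54694, 14165746) mod (ℚ^×)²; places V = {2, 3, 5, 7, 17, 23, 29, 37, 41, ∞}.
(a,b)_∞: sgn(-54694)=−, sgn(14165746)=+, so +1.
(a,b)_23: α=1, u≡17; β=1, v≡4 (mod 23); (17|23)=-1, (4|23)=+1; sign (−1)^1·-1^1·+1^1 = +1.
(a,b)_3: α=2, u≡2; β=2, v≡1 (mod 3); (2|3)=-1, (1|3)=+1; sign (−1)^0·-1^2·+1^2 = +1.
(a,b)_37: α=0, u≡24; β=1, v≡15 (mod 37); (24|37)=-1, (15|37)=-1; sign (−1)^0·-1^1·-1^0 = -1.
(a,b)_29: α=1, u≡25; β=1, v≡3 (mod 29); (25|29)=+1, (3|29)=-1; sign (−1)^0·+1^1·-1^1 = -1.
(a,b)_41: α=1, u≡19; β=1, v≡31 (mod 41); (19|41)=-1, (31|41)=+1; sign (−1)^0·-1^1·+1^1 = -1.
(a,b)_5: α=0, u≡4; β=2, v≡1 (mod 5); (4|5)=+1, (1|5)=+1; sign (−1)^0·+1^2·+1^0 = +1.
(a,b)_2: α=7, β=-3; u≡5, v≡1 (mod 8); ε(u)ε(v)=0·0, αω(v)=7·0, βω(u)=-3·1; sum ≡ 1  ⇒  -1.
(a,b)_7: α=0, u≡4; β=3, v≡3 (mod 7); (4|7)=+1, (3|7)=-1; sign (−1)^0·+1^3·-1^0 = +1.
(a,b)_17: α=-2, u≡10; β=0, v≡7 (mod 17); (10|17)=-1, (7|17)=-1; sign (−1)^0·-1^0·-1^-2 = +1.
|Ram(-54694, 14165746)| = 4, even; anisotropic at {2, 29, 37, 41}.

[2, 29, 37, 41]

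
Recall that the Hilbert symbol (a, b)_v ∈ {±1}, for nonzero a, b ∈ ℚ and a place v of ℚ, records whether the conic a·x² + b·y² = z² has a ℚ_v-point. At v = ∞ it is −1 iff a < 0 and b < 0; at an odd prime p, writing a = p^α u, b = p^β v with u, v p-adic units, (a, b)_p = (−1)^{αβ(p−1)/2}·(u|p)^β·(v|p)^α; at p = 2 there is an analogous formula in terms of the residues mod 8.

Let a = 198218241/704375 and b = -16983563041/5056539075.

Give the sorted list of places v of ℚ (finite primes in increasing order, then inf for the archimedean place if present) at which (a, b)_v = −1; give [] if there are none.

Mod squares: a ≡ 23, b ≡ -3. Check v ∈ {∞, 2, 3, 5, 7, 13, 17, 19, 23}.
v=23: a=23^-1·(≡18), b=23^-2·(≡17) mod 23; (18|23)=+1, (17|23)=-1; (−1)^{-1·-2·11}·(+1)^-2·(-1)^-1 = -1.
v=19: a=19^4·(≡11), b=19^8·(≡17) mod 19; (11|19)=+1, (17|19)=+1; (−1)^{4·8·9}·(+1)^8·(+1)^4 = +1.
v=13: a=13^2·(≡9), b=13^0·(≡12) mod 13; (9|13)=+1, (12|13)=+1; (−1)^{2·0·6}·(+1)^0·(+1)^2 = +1.
v=2: v_2(a)=0, v_2(b)=0; units ≡ 7, 5 (mod 8); ε·ε+αω+βω = 1·0+0·1+0·0 ≡ 0  ⇒  (a,b)_2 = +1.
v=17: a=17^0·(≡14), b=17^-2·(≡11) mod 17; (14|17)=-1, (11|17)=-1; (−1)^{0·-2·8}·(-1)^-2·(-1)^0 = +1.
v=∞: 23 > 0 and -3 < 0  ⇒  (a,b)_∞ = +1.
v=7: a=7^-2·(≡1), b=7^-2·(≡1) mod 7; (1|7)=+1, (1|7)=+1; (−1)^{-2·-2·3}·(+1)^-2·(+1)^-2 = +1.
v=3: a=3^2·(≡2), b=3^-3·(≡2) mod 3; (2|3)=-1, (2|3)=-1; (−1)^{2·-3·1}·(-1)^-3·(-1)^2 = -1.
v=5: a=5^-4·(≡3), b=5^-2·(≡3) mod 5; (3|5)=-1, (3|5)=-1; (−1)^{-4·-2·2}·(-1)^-2·(-1)^-4 = +1.
|Ram(23, -3)| = 2, even; anisotropic at {3, 23}.

[3, 23]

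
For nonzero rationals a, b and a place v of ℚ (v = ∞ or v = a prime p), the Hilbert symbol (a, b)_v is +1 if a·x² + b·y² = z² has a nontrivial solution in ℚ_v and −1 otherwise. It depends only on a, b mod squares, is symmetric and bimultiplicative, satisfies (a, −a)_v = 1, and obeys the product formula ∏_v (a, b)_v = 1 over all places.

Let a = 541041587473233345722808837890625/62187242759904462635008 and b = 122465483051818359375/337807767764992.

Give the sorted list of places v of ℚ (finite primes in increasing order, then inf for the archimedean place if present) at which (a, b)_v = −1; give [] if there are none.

(a, b) ≡ (7, 1785) mod (ℚ^×)²; places V = {2, 3, 5, 7, 13, 17, 53, ∞}.
(a,b)_13: α=6, u≡7; β=4, v≡10 (mod 13); (7|13)=-1, (10|13)=+1; sign (−1)^0·-1^4·+1^6 = +1.
(a,b)_2: α=-50, β=-34; u≡7, v≡1 (mod 8); ε(u)ε(v)=1·0, αω(v)=-50·0, βω(u)=-34·0; sum ≡ 0  ⇒  +1.
(a,b)_53: α=-4, u≡29; β=-2, v≡25 (mod 53); (29|53)=+1, (25|53)=+1; sign (−1)^0·+1^-2·+1^-4 = +1.
(a,b)_7: α=-1, u≡4; β=-1, v≡5 (mod 7); (4|7)=+1, (5|7)=-1; sign (−1)^1·+1^-1·-1^-1 = +1.
(a,b)_17: α=2, u≡10; β=1, v≡7 (mod 17); (10|17)=-1, (7|17)=-1; sign (−1)^0·-1^1·-1^2 = -1.
(a,b)_5: α=16, u≡3; β=9, v≡3 (mod 5); (3|5)=-1, (3|5)=-1; sign (−1)^0·-1^9·-1^16 = -1.
(a,b)_3: α=26, u≡1; β=17, v≡1 (mod 3); (1|3)=+1, (1|3)=+1; sign (−1)^0·+1^17·+1^26 = +1.
(a,b)_∞: sgn(7)=+, sgn(1785)=+, so +1.
Ram(7, 1785) = {5, 17}; no ℚ_5-point on the conic.

[5, 17]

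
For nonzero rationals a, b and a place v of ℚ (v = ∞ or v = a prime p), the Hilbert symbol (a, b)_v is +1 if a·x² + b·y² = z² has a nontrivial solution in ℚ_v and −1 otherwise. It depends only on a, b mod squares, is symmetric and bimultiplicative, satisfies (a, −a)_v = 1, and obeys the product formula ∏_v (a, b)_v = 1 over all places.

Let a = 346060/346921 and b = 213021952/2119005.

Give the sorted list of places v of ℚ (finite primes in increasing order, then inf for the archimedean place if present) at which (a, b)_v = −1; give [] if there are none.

(a, b) ≡ (715, 65) mod (ℚ^×)²; places V = {2, 3, 5, 7, 11, 13, 19, 23, 31, ∞}.
(a,b)_13: α=1, u≡3; β=1, v≡5 (mod 13); (3|13)=+1, (5|13)=-1; sign (−1)^0·+1^1·-1^1 = -1.
(a,b)_19: α=-2, u≡15; β=0, v≡15 (mod 19); (15|19)=-1, (15|19)=-1; sign (−1)^0·-1^0·-1^-2 = +1.
(a,b)_23: α=0, u≡4; β=2, v≡11 (mod 23); (4|23)=+1, (11|23)=-1; sign (−1)^0·+1^2·-1^0 = +1.
(a,b)_∞: sgn(715)=+, sgn(65)=+, so +1.
(a,b)_7: α=0, u≡1; β=-2, v≡4 (mod 7); (1|7)=+1, (4|7)=+1; sign (−1)^0·+1^-2·+1^0 = +1.
(a,b)_3: α=0, u≡1; β=-2, v≡2 (mod 3); (1|3)=+1, (2|3)=-1; sign (−1)^0·+1^-2·-1^0 = +1.
(a,b)_5: α=1, u≡2; β=-1, v≡2 (mod 5); (2|5)=-1, (2|5)=-1; sign (−1)^0·-1^-1·-1^1 = +1.
(a,b)_2: α=2, β=8; u≡3, v≡1 (mod 8); ε(u)ε(v)=1·0, αω(v)=2·0, βω(u)=8·1; sum ≡ 0  ⇒  +1.
(a,b)_11: α=3, u≡6; β=2, v≡8 (mod 11); (6|11)=-1, (8|11)=-1; sign (−1)^0·-1^2·-1^3 = -1.
(a,b)_31: α=-2, u≡5; β=-2, v≡30 (mod 31); (5|31)=+1, (30|31)=-1; sign (−1)^0·+1^-2·-1^-2 = +1.
Ram(715, 65) = {11, 13}; no ℚ_11-point on the conic.

[11, 13]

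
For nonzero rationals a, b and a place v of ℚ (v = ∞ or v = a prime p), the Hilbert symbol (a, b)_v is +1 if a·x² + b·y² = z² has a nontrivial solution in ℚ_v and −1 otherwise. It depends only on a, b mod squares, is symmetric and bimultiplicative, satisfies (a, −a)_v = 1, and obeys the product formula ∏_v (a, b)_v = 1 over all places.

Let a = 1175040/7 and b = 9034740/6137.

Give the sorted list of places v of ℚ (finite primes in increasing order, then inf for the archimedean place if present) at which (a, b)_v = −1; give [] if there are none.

(a, b) ≡ (3570, 2805) mod (ℚ^×)²; places V = {2, 3, 5, 7, 11, 13, 17, 19, ∞}.
(a,b)_11: α=0, u≡6; β=1, v≡8 (mod 11); (6|11)=-1, (8|11)=-1; sign (−1)^0·-1^1·-1^0 = -1.
(a,b)_5: α=1, u≡4; β=1, v≡4 (mod 5); (4|5)=+1, (4|5)=+1; sign (−1)^0·+1^1·+1^1 = +1.
(a,b)_∞: sgn(3570)=+, sgn(2805)=+, so +1.
(a,b)_19: α=0, u≡6; β=-2, v≡13 (mod 19); (6|19)=+1, (13|19)=-1; sign (−1)^0·+1^-2·-1^0 = +1.
(a,b)_7: α=-1, u≡6; β=0, v≡3 (mod 7); (6|7)=-1, (3|7)=-1; sign (−1)^0·-1^0·-1^-1 = -1.
(a,b)_13: α=0, u≡5; β=2, v≡4 (mod 13); (5|13)=-1, (4|13)=+1; sign (−1)^0·-1^2·+1^0 = +1.
(a,b)_3: α=3, u≡2; β=5, v≡2 (mod 3); (2|3)=-1, (2|3)=-1; sign (−1)^1·-1^5·-1^3 = -1.
(a,b)_17: α=1, u≡7; β=-1, v≡14 (mod 17); (7|17)=-1, (14|17)=-1; sign (−1)^0·-1^-1·-1^1 = +1.
(a,b)_2: α=9, β=2; u≡1, v≡5 (mod 8); ε(u)ε(v)=0·0, αω(v)=9·1, βω(u)=2·0; sum ≡ 1  ⇒  -1.
|Ram(3570, 2805)| = 4, even; anisotropic at {2, 3, 7, 11}.

[2, 3, 7, 11]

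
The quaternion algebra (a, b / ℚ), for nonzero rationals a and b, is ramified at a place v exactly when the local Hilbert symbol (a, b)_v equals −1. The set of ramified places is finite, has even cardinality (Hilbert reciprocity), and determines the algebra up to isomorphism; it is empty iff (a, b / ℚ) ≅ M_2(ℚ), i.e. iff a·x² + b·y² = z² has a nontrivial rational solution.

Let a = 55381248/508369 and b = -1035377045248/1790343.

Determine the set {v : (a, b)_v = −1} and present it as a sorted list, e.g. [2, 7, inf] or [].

[7, 13]

(a, b) ≡ (13, -161) mod (ℚ^×)²; places V = {2, 3, 7, 13, 23, 31, 43, ∞}.
(a,b)_23: α=-2, u≡3; β=-1, v≡6 (mod 23); (3|23)=+1, (6|23)=+1; sign (−1)^0·+1^-1·+1^-2 = +1.
(a,b)_7: α=0, u≡6; β=1, v≡5 (mod 7); (6|7)=-1, (5|7)=-1; sign (−1)^0·-1^1·-1^0 = -1.
(a,b)_43: α=2, u≡16; β=4, v≡17 (mod 43); (16|43)=+1, (17|43)=+1; sign (−1)^0·+1^4·+1^2 = +1.
(a,b)_2: α=8, β=8; u≡5, v≡7 (mod 8); ε(u)ε(v)=0·1, αω(v)=8·0, βω(u)=8·1; sum ≡ 0  ⇒  +1.
(a,b)_13: α=1, u≡12; β=2, v≡2 (mod 13); (12|13)=+1, (2|13)=-1; sign (−1)^0·+1^2·-1^1 = -1.
(a,b)_3: α=2, u≡1; β=-4, v≡1 (mod 3); (1|3)=+1, (1|3)=+1; sign (−1)^0·+1^-4·+1^2 = +1.
(a,b)_∞: sgn(13)=+, sgn(-161)=−, so +1.
(a,b)_31: α=-2, u≡29; β=-2, v≡9 (mod 31); (29|31)=-1, (9|31)=+1; sign (−1)^0·-1^-2·+1^-2 = +1.
Ram(13, -161) = {7, 13}; no ℚ_7-point on the conic.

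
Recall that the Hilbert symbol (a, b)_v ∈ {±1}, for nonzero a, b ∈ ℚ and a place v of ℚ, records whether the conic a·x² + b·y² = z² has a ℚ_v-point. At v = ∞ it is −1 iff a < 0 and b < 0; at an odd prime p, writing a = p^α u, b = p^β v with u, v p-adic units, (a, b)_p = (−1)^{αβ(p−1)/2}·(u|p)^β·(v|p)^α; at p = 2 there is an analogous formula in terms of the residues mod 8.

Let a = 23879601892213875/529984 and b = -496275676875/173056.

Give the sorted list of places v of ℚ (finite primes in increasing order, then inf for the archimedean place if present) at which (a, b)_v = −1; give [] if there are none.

(a, b) ≡ (7395, -3) mod (ℚ^×)²; places V = {2, 3, 5, 7, 11, 13, 17, 29, ∞}.
(a,b)_11: α=0, u≡4; β=2, v≡10 (mod 11); (4|11)=+1, (10|11)=-1; sign (−1)^0·+1^2·-1^0 = +1.
(a,b)_7: α=-2, u≡3; β=0, v≡4 (mod 7); (3|7)=-1, (4|7)=+1; sign (−1)^0·-1^0·+1^-2 = +1.
(a,b)_29: α=3, u≡25; β=2, v≡10 (mod 29); (25|29)=+1, (10|29)=-1; sign (−1)^0·+1^2·-1^3 = -1.
(a,b)_5: α=3, u≡4; β=4, v≡2 (mod 5); (4|5)=+1, (2|5)=-1; sign (−1)^0·+1^4·-1^3 = -1.
(a,b)_3: α=13, u≡2; β=3, v≡2 (mod 3); (2|3)=-1, (2|3)=-1; sign (−1)^1·-1^3·-1^13 = -1.
(a,b)_∞: sgn(7395)=+, sgn(-3)=−, so +1.
(a,b)_13: α=-2, u≡5; β=-2, v≡10 (mod 13); (5|13)=-1, (10|13)=+1; sign (−1)^0·-1^-2·+1^-2 = +1.
(a,b)_2: α=-6, β=-10; u≡3, v≡5 (mod 8); ε(u)ε(v)=1·0, αω(v)=-6·1, βω(u)=-10·1; sum ≡ 0  ⇒  +1.
(a,b)_17: α=3, u≡3; β=2, v≡10 (mod 17); (3|17)=-1, (10|17)=-1; sign (−1)^0·-1^2·-1^3 = -1.
|Ram(7395, -3)| = 4, even; anisotropic at {3, 5, 17, 29}.

[3, 5, 17, 29]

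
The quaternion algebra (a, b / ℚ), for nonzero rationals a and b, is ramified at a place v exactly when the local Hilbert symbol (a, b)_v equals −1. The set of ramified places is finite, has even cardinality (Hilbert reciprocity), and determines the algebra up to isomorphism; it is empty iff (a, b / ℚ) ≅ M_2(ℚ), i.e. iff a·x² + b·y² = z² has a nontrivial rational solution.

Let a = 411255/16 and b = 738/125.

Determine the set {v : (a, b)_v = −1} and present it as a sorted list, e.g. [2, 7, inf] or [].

[5, 13]

(a, b) ≡ (45695, 410) mod (ℚ^×)²; places V = {2, 3, 5, 13, 19, 37, 41, ∞}.
(a,b)_41: α=0, u≡40; β=1, v≡9 (mod 41); (40|41)=+1, (9|41)=+1; sign (−1)^0·+1^1·+1^0 = +1.
(a,b)_5: α=1, u≡1; β=-3, v≡3 (mod 5); (1|5)=+1, (3|5)=-1; sign (−1)^0·+1^-3·-1^1 = -1.
(a,b)_3: α=2, u≡2; β=2, v≡2 (mod 3); (2|3)=-1, (2|3)=-1; sign (−1)^0·-1^2·-1^2 = +1.
(a,b)_13: α=1, u≡2; β=0, v≡11 (mod 13); (2|13)=-1, (11|13)=-1; sign (−1)^0·-1^0·-1^1 = -1.
(a,b)_∞: sgn(45695)=+, sgn(410)=+, so +1.
(a,b)_2: α=-4, β=1; u≡7, v≡5 (mod 8); ε(u)ε(v)=1·0, αω(v)=-4·1, βω(u)=1·0; sum ≡ 0  ⇒  +1.
(a,b)_19: α=1, u≡5; β=0, v≡17 (mod 19); (5|19)=+1, (17|19)=+1; sign (−1)^0·+1^0·+1^1 = +1.
(a,b)_37: α=1, u≡31; β=0, v≡21 (mod 37); (31|37)=-1, (21|37)=+1; sign (−1)^0·-1^0·+1^1 = +1.
(45695, 410 / ℚ) ramifies at {5, 13}: a division algebra.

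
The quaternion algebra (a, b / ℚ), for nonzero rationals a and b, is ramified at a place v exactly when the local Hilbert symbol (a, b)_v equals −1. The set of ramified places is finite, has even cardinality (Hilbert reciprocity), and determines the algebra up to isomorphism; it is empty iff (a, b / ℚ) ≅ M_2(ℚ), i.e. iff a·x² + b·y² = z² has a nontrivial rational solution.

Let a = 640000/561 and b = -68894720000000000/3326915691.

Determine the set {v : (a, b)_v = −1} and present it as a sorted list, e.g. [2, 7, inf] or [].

(a, b) ≡ (561, -22) mod (ℚ^×)²; places V = {2, 3, 5, 11, 17, 29, 31, ∞}.
(a,b)_2: α=10, β=23; u≡1, v≡5 (mod 8); ε(u)ε(v)=0·0, αω(v)=10·1, βω(u)=23·0; sum ≡ 0  ⇒  +1.
(a,b)_5: α=4, u≡4; β=10, v≡2 (mod 5); (4|5)=+1, (2|5)=-1; sign (−1)^0·+1^10·-1^4 = +1.
(a,b)_17: α=-1, u≡16; β=-2, v≡12 (mod 17); (16|17)=+1, (12|17)=-1; sign (−1)^0·+1^-2·-1^-1 = -1.
(a,b)_31: α=0, u≡12; β=-2, v≡25 (mod 31); (12|31)=-1, (25|31)=+1; sign (−1)^0·-1^-2·+1^0 = +1.
(a,b)_3: α=-1, u≡1; β=-2, v≡2 (mod 3); (1|3)=+1, (2|3)=-1; sign (−1)^0·+1^-2·-1^-1 = -1.
(a,b)_29: α=0, u≡26; β=2, v≡25 (mod 29); (26|29)=-1, (25|29)=+1; sign (−1)^0·-1^2·+1^0 = +1.
(a,b)_11: α=-1, u≡6; β=-3, v≡9 (mod 11); (6|11)=-1, (9|11)=+1; sign (−1)^1·-1^-3·+1^-1 = +1.
(a,b)_∞: sgn(561)=+, sgn(-22)=−, so +1.
|Ram(561, -22)| = 2, even; anisotropic at {3, 17}.

[3, 17]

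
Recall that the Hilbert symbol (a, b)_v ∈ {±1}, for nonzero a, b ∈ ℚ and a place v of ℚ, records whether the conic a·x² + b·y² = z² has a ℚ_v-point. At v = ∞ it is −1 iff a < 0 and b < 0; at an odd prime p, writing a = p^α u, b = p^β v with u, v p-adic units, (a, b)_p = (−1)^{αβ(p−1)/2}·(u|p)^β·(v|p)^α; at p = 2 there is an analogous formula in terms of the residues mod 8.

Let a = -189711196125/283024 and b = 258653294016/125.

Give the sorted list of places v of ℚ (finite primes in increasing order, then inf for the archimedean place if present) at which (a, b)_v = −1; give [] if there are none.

[2, 3, 17, 19, 23, 29]

Mod squares: a ≡ -217005, b ≡ 119569755. Check v ∈ {∞, 2, 3, 5, 7, 11, 13, 17, 19, 23, 29, 37}.
v=11: a=11^2·(≡1), b=11^0·(≡10) mod 11; (1|11)=+1, (10|11)=-1; (−1)^{2·0·5}·(+1)^0·(-1)^2 = +1.
v=23: a=23^1·(≡13), b=23^1·(≡4) mod 23; (13|23)=+1, (4|23)=+1; (−1)^{1·1·11}·(+1)^1·(+1)^1 = -1.
v=17: a=17^3·(≡4), b=17^1·(≡14) mod 17; (4|17)=+1, (14|17)=-1; (−1)^{3·1·8}·(+1)^1·(-1)^3 = -1.
v=3: a=3^1·(≡1), b=3^1·(≡1) mod 3; (1|3)=+1, (1|3)=+1; (−1)^{1·1·1}·(+1)^1·(+1)^1 = -1.
v=2: v_2(a)=-4, v_2(b)=6; units ≡ 3, 3 (mod 8); ε·ε+αω+βω = 1·1+-4·1+6·1 ≡ 1  ⇒  (a,b)_2 = -1.
v=19: a=19^-2·(≡15), b=19^1·(≡2) mod 19; (15|19)=-1, (2|19)=-1; (−1)^{-2·1·9}·(-1)^1·(-1)^-2 = -1.
v=∞: -217005 < 0 and 119569755 > 0  ⇒  (a,b)_∞ = +1.
v=29: a=29^0·(≡12), b=29^1·(≡6) mod 29; (12|29)=-1, (6|29)=+1; (−1)^{0·1·14}·(-1)^1·(+1)^0 = -1.
v=5: a=5^3·(≡4), b=5^-3·(≡1) mod 5; (4|5)=+1, (1|5)=+1; (−1)^{3·-3·2}·(+1)^-3·(+1)^3 = +1.
v=13: a=13^0·(≡4), b=13^2·(≡7) mod 13; (4|13)=+1, (7|13)=-1; (−1)^{0·2·6}·(+1)^2·(-1)^0 = +1.
v=37: a=37^1·(≡19), b=37^1·(≡6) mod 37; (19|37)=-1, (6|37)=-1; (−1)^{1·1·18}·(-1)^1·(-1)^1 = +1.
v=7: a=7^-2·(≡4), b=7^0·(≡2) mod 7; (4|7)=+1, (2|7)=+1; (−1)^{-2·0·3}·(+1)^0·(+1)^-2 = +1.
|Ram(-217005, 119569755)| = 6, even; anisotropic at {2, 3, 17, 19, 23, 29}.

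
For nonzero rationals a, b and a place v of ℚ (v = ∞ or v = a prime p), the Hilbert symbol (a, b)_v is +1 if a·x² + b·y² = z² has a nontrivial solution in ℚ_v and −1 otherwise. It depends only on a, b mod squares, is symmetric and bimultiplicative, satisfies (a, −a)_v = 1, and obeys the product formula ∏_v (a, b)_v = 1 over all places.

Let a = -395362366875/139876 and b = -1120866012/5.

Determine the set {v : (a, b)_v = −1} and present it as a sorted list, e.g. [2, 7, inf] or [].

[5, 19, 37, inf]

Mod squares: a ≡ -14763, b ≡ -35. Check v ∈ {∞, 2, 3, 5, 7, 11, 17, 19, 23, 37}.
v=11: a=11^-2·(≡8), b=11^0·(≡4) mod 11; (8|11)=-1, (4|11)=+1; (−1)^{-2·0·5}·(-1)^0·(+1)^-2 = +1.
v=∞: -14763 < 0 and -35 < 0  ⇒  (a,b)_∞ = -1.
v=7: a=7^1·(≡3), b=7^1·(≡2) mod 7; (3|7)=-1, (2|7)=+1; (−1)^{1·1·3}·(-1)^1·(+1)^1 = +1.
v=17: a=17^-2·(≡6), b=17^0·(≡4) mod 17; (6|17)=-1, (4|17)=+1; (−1)^{-2·0·8}·(-1)^0·(+1)^-2 = +1.
v=5: a=5^4·(≡3), b=5^-1·(≡3) mod 5; (3|5)=-1, (3|5)=-1; (−1)^{4·-1·2}·(-1)^-1·(-1)^4 = -1.
v=3: a=3^5·(≡2), b=3^4·(≡1) mod 3; (2|3)=-1, (1|3)=+1; (−1)^{5·4·1}·(-1)^4·(+1)^5 = +1.
v=2: v_2(a)=-2, v_2(b)=2; units ≡ 5, 5 (mod 8); ε·ε+αω+βω = 0·0+-2·1+2·1 ≡ 0  ⇒  (a,b)_2 = +1.
v=23: a=23^2·(≡4), b=23^0·(≡19) mod 23; (4|23)=+1, (19|23)=-1; (−1)^{2·0·11}·(+1)^0·(-1)^2 = +1.
v=19: a=19^1·(≡8), b=19^2·(≡10) mod 19; (8|19)=-1, (10|19)=-1; (−1)^{1·2·9}·(-1)^2·(-1)^1 = -1.
v=37: a=37^1·(≡31), b=37^2·(≡5) mod 37; (31|37)=-1, (5|37)=-1; (−1)^{1·2·18}·(-1)^2·(-1)^1 = -1.
(-14763, -35 / ℚ) ramifies at {5, 19, 37, ∞}: a division algebra.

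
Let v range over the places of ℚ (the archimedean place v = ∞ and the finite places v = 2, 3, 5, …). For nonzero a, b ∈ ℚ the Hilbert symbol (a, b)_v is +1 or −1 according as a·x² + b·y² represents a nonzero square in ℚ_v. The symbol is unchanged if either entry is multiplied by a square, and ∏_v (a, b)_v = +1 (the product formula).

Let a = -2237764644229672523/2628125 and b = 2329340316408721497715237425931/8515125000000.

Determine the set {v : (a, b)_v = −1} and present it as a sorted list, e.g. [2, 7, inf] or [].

(a, b) ≡ (-3476335, 102695) mod (ℚ^×)²; places V = {2, 3, 5, 7, 13, 19, 23, 29, 37, 41, 43, 47, ∞}.
(a,b)_41: α=2, u≡3; β=4, v≡32 (mod 41); (3|41)=-1, (32|41)=+1; sign (−1)^0·-1^4·+1^2 = +1.
(a,b)_2: α=0, β=-6; u≡1, v≡7 (mod 8); ε(u)ε(v)=0·1, αω(v)=0·0, βω(u)=-6·0; sum ≡ 0  ⇒  +1.
(a,b)_7: α=4, u≡3; β=6, v≡5 (mod 7); (3|7)=-1, (5|7)=-1; sign (−1)^0·-1^6·-1^4 = +1.
(a,b)_∞: sgn(-3476335)=−, sgn(102695)=+, so +1.
(a,b)_43: α=1, u≡6; β=2, v≡13 (mod 43); (6|43)=+1, (13|43)=+1; sign (−1)^0·+1^2·+1^1 = +1.
(a,b)_5: α=-5, u≡2; β=-9, v≡4 (mod 5); (2|5)=-1, (4|5)=+1; sign (−1)^0·-1^-9·+1^-5 = -1.
(a,b)_47: α=2, u≡22; β=3, v≡33 (mod 47); (22|47)=-1, (33|47)=-1; sign (−1)^0·-1^3·-1^2 = -1.
(a,b)_29: α=-2, u≡10; β=-2, v≡20 (mod 29); (10|29)=-1, (20|29)=+1; sign (−1)^0·-1^-2·+1^-2 = +1.
(a,b)_3: α=0, u≡2; β=-4, v≡2 (mod 3); (2|3)=-1, (2|3)=-1; sign (−1)^0·-1^-4·-1^0 = +1.
(a,b)_19: α=3, u≡7; β=3, v≡17 (mod 19); (7|19)=+1, (17|19)=+1; sign (−1)^1·+1^3·+1^3 = -1.
(a,b)_13: α=0, u≡8; β=2, v≡7 (mod 13); (8|13)=-1, (7|13)=-1; sign (−1)^0·-1^2·-1^0 = +1.
(a,b)_37: α=1, u≡34; β=2, v≡2 (mod 37); (34|37)=+1, (2|37)=-1; sign (−1)^0·+1^2·-1^1 = -1.
(a,b)_23: α=1, u≡11; β=1, v≡18 (mod 23); (11|23)=-1, (18|23)=+1; sign (−1)^1·-1^1·+1^1 = +1.
|Ram(-3476335, 102695)| = 4, even; anisotropic at {5, 19, 37, 47}.

[5, 19, 37, 47]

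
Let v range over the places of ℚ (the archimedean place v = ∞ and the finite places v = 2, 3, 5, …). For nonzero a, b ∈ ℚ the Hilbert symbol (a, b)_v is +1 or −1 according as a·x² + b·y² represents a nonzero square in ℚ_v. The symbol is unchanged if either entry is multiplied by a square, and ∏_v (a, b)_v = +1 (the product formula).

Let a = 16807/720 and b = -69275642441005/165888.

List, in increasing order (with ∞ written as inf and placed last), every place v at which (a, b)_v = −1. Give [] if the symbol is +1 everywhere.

(a, b) ≡ (35, -10010) mod (ℚ^×)²; places V = {2, 3, 5, 7, 11, 13, ∞}.
(a,b)_∞: sgn(35)=+, sgn(-10010)=−, so +1.
(a,b)_5: α=-1, u≡3; β=1, v≡3 (mod 5); (3|5)=-1, (3|5)=-1; sign (−1)^0·-1^1·-1^-1 = +1.
(a,b)_7: α=5, u≡6; β=13, v≡3 (mod 7); (6|7)=-1, (3|7)=-1; sign (−1)^1·-1^13·-1^5 = -1.
(a,b)_13: α=0, u≡10; β=1, v≡12 (mod 13); (10|13)=+1, (12|13)=+1; sign (−1)^0·+1^1·+1^0 = +1.
(a,b)_2: α=-4, β=-11; u≡3, v≡3 (mod 8); ε(u)ε(v)=1·1, αω(v)=-4·1, βω(u)=-11·1; sum ≡ 0  ⇒  +1.
(a,b)_11: α=0, u≡2; β=1, v≡3 (mod 11); (2|11)=-1, (3|11)=+1; sign (−1)^0·-1^1·+1^0 = -1.
(a,b)_3: α=-2, u≡2; β=-4, v≡1 (mod 3); (2|3)=-1, (1|3)=+1; sign (−1)^0·-1^-4·+1^-2 = +1.
Ram(35, -10010) = {7, 11}; no ℚ_7-point on the conic.

[7, 11]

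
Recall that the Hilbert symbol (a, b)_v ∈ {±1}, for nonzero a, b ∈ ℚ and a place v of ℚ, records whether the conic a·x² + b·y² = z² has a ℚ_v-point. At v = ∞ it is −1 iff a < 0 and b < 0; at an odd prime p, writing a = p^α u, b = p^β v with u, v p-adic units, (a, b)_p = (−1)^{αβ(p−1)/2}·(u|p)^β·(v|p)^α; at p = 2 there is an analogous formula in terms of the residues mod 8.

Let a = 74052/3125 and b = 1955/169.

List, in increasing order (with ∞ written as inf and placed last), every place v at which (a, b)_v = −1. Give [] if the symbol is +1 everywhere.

Mod squares: a ≡ 85, b ≡ 1955. Check v ∈ {∞, 2, 3, 5, 11, 13, 17, 23}.
v=11: a=11^2·(≡7), b=11^0·(≡2) mod 11; (7|11)=-1, (2|11)=-1; (−1)^{2·0·5}·(-1)^0·(-1)^2 = +1.
v=2: v_2(a)=2, v_2(b)=0; units ≡ 5, 3 (mod 8); ε·ε+αω+βω = 0·1+2·1+0·1 ≡ 0  ⇒  (a,b)_2 = +1.
v=3: a=3^2·(≡1), b=3^0·(≡2) mod 3; (1|3)=+1, (2|3)=-1; (−1)^{2·0·1}·(+1)^0·(-1)^2 = +1.
v=23: a=23^0·(≡18), b=23^1·(≡2) mod 23; (18|23)=+1, (2|23)=+1; (−1)^{0·1·11}·(+1)^1·(+1)^0 = +1.
v=∞: 85 > 0 and 1955 > 0  ⇒  (a,b)_∞ = +1.
v=5: a=5^-5·(≡2), b=5^1·(≡4) mod 5; (2|5)=-1, (4|5)=+1; (−1)^{-5·1·2}·(-1)^1·(+1)^-5 = -1.
v=13: a=13^0·(≡6), b=13^-2·(≡5) mod 13; (6|13)=-1, (5|13)=-1; (−1)^{0·-2·6}·(-1)^-2·(-1)^0 = +1.
v=17: a=17^1·(≡10), b=17^1·(≡4) mod 17; (10|17)=-1, (4|17)=+1; (−1)^{1·1·8}·(-1)^1·(+1)^1 = -1.
(85, 1955 / ℚ) ramifies at {5, 17}: a division algebra.

[5, 17]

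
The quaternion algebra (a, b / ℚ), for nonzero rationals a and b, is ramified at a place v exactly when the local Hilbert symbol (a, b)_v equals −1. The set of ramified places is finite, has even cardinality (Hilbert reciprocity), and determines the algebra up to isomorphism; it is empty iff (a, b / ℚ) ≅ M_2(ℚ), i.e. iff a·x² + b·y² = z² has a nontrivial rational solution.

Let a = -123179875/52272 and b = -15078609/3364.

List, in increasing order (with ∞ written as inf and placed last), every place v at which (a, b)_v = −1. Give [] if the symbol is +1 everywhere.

Mod squares: a ≡ -1785, b ≡ -4641. Check v ∈ {∞, 2, 3, 5, 7, 11, 13, 17, 19, 29}.
v=11: a=11^-2·(≡2), b=11^0·(≡9) mod 11; (2|11)=-1, (9|11)=+1; (−1)^{-2·0·5}·(-1)^0·(+1)^-2 = +1.
v=3: a=3^-3·(≡2), b=3^3·(≡1) mod 3; (2|3)=-1, (1|3)=+1; (−1)^{-3·3·1}·(-1)^3·(+1)^-3 = +1.
v=∞: -1785 < 0 and -4641 < 0  ⇒  (a,b)_∞ = -1.
v=5: a=5^3·(≡3), b=5^0·(≡4) mod 5; (3|5)=-1, (4|5)=+1; (−1)^{3·0·2}·(-1)^0·(+1)^3 = +1.
v=17: a=17^1·(≡11), b=17^1·(≡1) mod 17; (11|17)=-1, (1|17)=+1; (−1)^{1·1·8}·(-1)^1·(+1)^1 = -1.
v=13: a=13^2·(≡4), b=13^1·(≡11) mod 13; (4|13)=+1, (11|13)=-1; (−1)^{2·1·6}·(+1)^1·(-1)^2 = +1.
v=2: v_2(a)=-4, v_2(b)=-2; units ≡ 7, 7 (mod 8); ε·ε+αω+βω = 1·1+-4·0+-2·0 ≡ 1  ⇒  (a,b)_2 = -1.
v=19: a=19^0·(≡17), b=19^2·(≡12) mod 19; (17|19)=+1, (12|19)=-1; (−1)^{0·2·9}·(+1)^2·(-1)^0 = +1.
v=29: a=29^0·(≡23), b=29^-2·(≡7) mod 29; (23|29)=+1, (7|29)=+1; (−1)^{0·-2·14}·(+1)^-2·(+1)^0 = +1.
v=7: a=7^3·(≡1), b=7^1·(≡4) mod 7; (1|7)=+1, (4|7)=+1; (−1)^{3·1·3}·(+1)^1·(+1)^3 = -1.
|Ram(-1785, -4641)| = 4, even; anisotropic at {2, 7, 17, ∞}.

[2, 7, 17, inf]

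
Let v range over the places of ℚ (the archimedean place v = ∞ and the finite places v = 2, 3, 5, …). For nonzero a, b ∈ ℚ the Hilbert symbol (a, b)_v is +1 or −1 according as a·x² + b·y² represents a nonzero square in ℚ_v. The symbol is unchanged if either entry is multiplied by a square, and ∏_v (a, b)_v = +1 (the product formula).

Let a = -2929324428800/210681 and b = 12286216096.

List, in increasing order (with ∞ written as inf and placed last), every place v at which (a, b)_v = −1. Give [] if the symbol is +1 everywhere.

(a, b) ≡ (-638, 154) mod (ℚ^×)²; places V = {2, 3, 5, 7, 11, 17, 29, ∞}.
(a,b)_11: α=5, u≡7; β=3, v≡1 (mod 11); (7|11)=-1, (1|11)=+1; sign (−1)^1·-1^3·+1^5 = +1.
(a,b)_5: α=2, u≡3; β=0, v≡1 (mod 5); (3|5)=-1, (1|5)=+1; sign (−1)^0·-1^0·+1^2 = +1.
(a,b)_7: α=2, u≡3; β=3, v≡4 (mod 7); (3|7)=-1, (4|7)=+1; sign (−1)^0·-1^3·+1^2 = -1.
(a,b)_3: α=-6, u≡1; β=0, v≡1 (mod 3); (1|3)=+1, (1|3)=+1; sign (−1)^0·+1^0·+1^-6 = +1.
(a,b)_29: α=1, u≡16; β=2, v≡16 (mod 29); (16|29)=+1, (16|29)=+1; sign (−1)^0·+1^2·+1^1 = +1.
(a,b)_∞: sgn(-638)=−, sgn(154)=+, so +1.
(a,b)_2: α=9, β=5; u≡1, v≡5 (mod 8); ε(u)ε(v)=0·0, αω(v)=9·1, βω(u)=5·0; sum ≡ 1  ⇒  -1.
(a,b)_17: α=-2, u≡1; β=0, v≡15 (mod 17); (1|17)=+1, (15|17)=+1; sign (−1)^0·+1^0·+1^-2 = +1.
|Ram(-638, 154)| = 2, even; anisotropic at {2, 7}.

[2, 7]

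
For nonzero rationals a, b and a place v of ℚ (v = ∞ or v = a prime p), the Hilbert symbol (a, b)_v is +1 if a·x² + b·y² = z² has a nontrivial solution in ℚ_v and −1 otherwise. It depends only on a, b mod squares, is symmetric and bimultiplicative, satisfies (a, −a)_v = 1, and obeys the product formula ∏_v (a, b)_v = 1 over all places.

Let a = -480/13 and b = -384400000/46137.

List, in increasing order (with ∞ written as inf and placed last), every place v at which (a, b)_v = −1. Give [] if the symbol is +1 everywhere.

Mod squares: a ≡ -390, b ≡ -2730. Check v ∈ {∞, 2, 3, 5, 7, 13, 31}.
v=∞: -390 < 0 and -2730 < 0  ⇒  (a,b)_∞ = -1.
v=13: a=13^-1·(≡1), b=13^-3·(≡2) mod 13; (1|13)=+1, (2|13)=-1; (−1)^{-1·-3·6}·(+1)^-3·(-1)^-1 = -1.
v=3: a=3^1·(≡2), b=3^-1·(≡2) mod 3; (2|3)=-1, (2|3)=-1; (−1)^{1·-1·1}·(-1)^-1·(-1)^1 = -1.
v=2: v_2(a)=5, v_2(b)=7; units ≡ 5, 3 (mod 8); ε·ε+αω+βω = 0·1+5·1+7·1 ≡ 0  ⇒  (a,b)_2 = +1.
v=7: a=7^0·(≡4), b=7^-1·(≡4) mod 7; (4|7)=+1, (4|7)=+1; (−1)^{0·-1·3}·(+1)^-1·(+1)^0 = +1.
v=5: a=5^1·(≡3), b=5^5·(≡1) mod 5; (3|5)=-1, (1|5)=+1; (−1)^{1·5·2}·(-1)^5·(+1)^1 = -1.
v=31: a=31^0·(≡6), b=31^2·(≡13) mod 31; (6|31)=-1, (13|31)=-1; (−1)^{0·2·15}·(-1)^2·(-1)^0 = +1.
(-390, -2730 / ℚ) ramifies at {3, 5, 13, ∞}: a division algebra.

[3, 5, 13, inf]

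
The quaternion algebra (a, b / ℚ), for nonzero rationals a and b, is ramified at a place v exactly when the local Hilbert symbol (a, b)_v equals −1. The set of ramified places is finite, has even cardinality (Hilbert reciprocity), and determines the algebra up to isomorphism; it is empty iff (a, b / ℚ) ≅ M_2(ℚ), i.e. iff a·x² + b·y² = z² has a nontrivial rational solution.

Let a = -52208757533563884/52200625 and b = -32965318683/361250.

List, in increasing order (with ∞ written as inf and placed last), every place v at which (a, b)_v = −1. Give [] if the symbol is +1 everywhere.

[2, 29, 41, inf]

Mod squares: a ≡ -11, b ≡ -967846. Check v ∈ {∞, 2, 3, 5, 11, 17, 29, 37, 41}.
v=17: a=17^-4·(≡14), b=17^-2·(≡13) mod 17; (14|17)=-1, (13|17)=+1; (−1)^{-4·-2·8}·(-1)^-2·(+1)^-4 = +1.
v=41: a=41^2·(≡15), b=41^1·(≡23) mod 41; (15|41)=-1, (23|41)=+1; (−1)^{2·1·20}·(-1)^1·(+1)^2 = -1.
v=∞: -11 < 0 and -967846 < 0  ⇒  (a,b)_∞ = -1.
v=2: v_2(a)=2, v_2(b)=-1; units ≡ 5, 5 (mod 8); ε·ε+αω+βω = 0·0+2·1+-1·1 ≡ 1  ⇒  (a,b)_2 = -1.
v=29: a=29^4·(≡8), b=29^3·(≡5) mod 29; (8|29)=-1, (5|29)=+1; (−1)^{4·3·14}·(-1)^3·(+1)^4 = -1.
v=37: a=37^2·(≡11), b=37^1·(≡4) mod 37; (11|37)=+1, (4|37)=+1; (−1)^{2·1·18}·(+1)^1·(+1)^2 = +1.
v=5: a=5^-4·(≡1), b=5^-4·(≡4) mod 5; (1|5)=+1, (4|5)=+1; (−1)^{-4·-4·2}·(+1)^-4·(+1)^-4 = +1.
v=3: a=3^6·(≡1), b=3^4·(≡2) mod 3; (1|3)=+1, (2|3)=-1; (−1)^{6·4·1}·(+1)^4·(-1)^6 = +1.
v=11: a=11^1·(≡2), b=11^1·(≡3) mod 11; (2|11)=-1, (3|11)=+1; (−1)^{1·1·5}·(-1)^1·(+1)^1 = +1.
|Ram(-11, -967846)| = 4, even; anisotropic at {2, 29, 41, ∞}.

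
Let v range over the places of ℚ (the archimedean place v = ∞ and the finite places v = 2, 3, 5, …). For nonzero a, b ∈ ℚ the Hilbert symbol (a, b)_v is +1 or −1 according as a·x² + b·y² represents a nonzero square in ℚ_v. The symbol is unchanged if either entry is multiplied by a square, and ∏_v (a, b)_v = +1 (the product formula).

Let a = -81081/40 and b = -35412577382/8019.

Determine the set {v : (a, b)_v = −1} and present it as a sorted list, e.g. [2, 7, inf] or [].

Mod squares: a ≡ -10010, b ≡ -2002. Check v ∈ {∞, 2, 3, 5, 7, 11, 13, 29, 37}.
v=13: a=13^1·(≡3), b=13^3·(≡5) mod 13; (3|13)=+1, (5|13)=-1; (−1)^{1·3·6}·(+1)^3·(-1)^1 = -1.
v=11: a=11^1·(≡3), b=11^-1·(≡9) mod 11; (3|11)=+1, (9|11)=+1; (−1)^{1·-1·5}·(+1)^-1·(+1)^1 = -1.
v=3: a=3^4·(≡1), b=3^-6·(≡2) mod 3; (1|3)=+1, (2|3)=-1; (−1)^{4·-6·1}·(+1)^-6·(-1)^4 = +1.
v=29: a=29^0·(≡24), b=29^2·(≡16) mod 29; (24|29)=+1, (16|29)=+1; (−1)^{0·2·14}·(+1)^2·(+1)^0 = +1.
v=7: a=7^1·(≡6), b=7^1·(≡2) mod 7; (6|7)=-1, (2|7)=+1; (−1)^{1·1·3}·(-1)^1·(+1)^1 = +1.
v=5: a=5^-1·(≡3), b=5^0·(≡2) mod 5; (3|5)=-1, (2|5)=-1; (−1)^{-1·0·2}·(-1)^0·(-1)^-1 = -1.
v=2: v_2(a)=-3, v_2(b)=1; units ≡ 3, 7 (mod 8); ε·ε+αω+βω = 1·1+-3·0+1·1 ≡ 0  ⇒  (a,b)_2 = +1.
v=∞: -10010 < 0 and -2002 < 0  ⇒  (a,b)_∞ = -1.
v=37: a=37^0·(≡20), b=37^2·(≡26) mod 37; (20|37)=-1, (26|37)=+1; (−1)^{0·2·18}·(-1)^2·(+1)^0 = +1.
(-10010, -2002 / ℚ) ramifies at {5, 11, 13, ∞}: a division algebra.

[5, 11, 13, inf]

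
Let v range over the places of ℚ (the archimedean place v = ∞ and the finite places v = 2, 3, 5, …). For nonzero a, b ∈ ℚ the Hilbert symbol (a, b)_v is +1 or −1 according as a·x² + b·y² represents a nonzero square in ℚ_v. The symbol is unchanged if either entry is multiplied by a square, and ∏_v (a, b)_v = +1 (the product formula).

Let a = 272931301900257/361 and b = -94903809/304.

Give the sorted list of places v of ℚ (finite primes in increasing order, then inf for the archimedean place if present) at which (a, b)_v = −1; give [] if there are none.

[7, 11, 13, 19]

Mod squares: a ≡ 33, b ≡ -88179. Check v ∈ {∞, 2, 3, 7, 11, 13, 17, 19}.
v=17: a=17^2·(≡16), b=17^1·(≡16) mod 17; (16|17)=+1, (16|17)=+1; (−1)^{2·1·8}·(+1)^1·(+1)^2 = +1.
v=∞: 33 > 0 and -88179 < 0  ⇒  (a,b)_∞ = +1.
v=19: a=19^-2·(≡8), b=19^-1·(≡2) mod 19; (8|19)=-1, (2|19)=-1; (−1)^{-2·-1·9}·(-1)^-1·(-1)^-2 = -1.
v=13: a=13^6·(≡6), b=13^3·(≡3) mod 13; (6|13)=-1, (3|13)=+1; (−1)^{6·3·6}·(-1)^3·(+1)^6 = -1.
v=3: a=3^1·(≡2), b=3^1·(≡1) mod 3; (2|3)=-1, (1|3)=+1; (−1)^{1·1·1}·(-1)^1·(+1)^1 = +1.
v=11: a=11^3·(≡1), b=11^2·(≡10) mod 11; (1|11)=+1, (10|11)=-1; (−1)^{3·2·5}·(+1)^2·(-1)^3 = -1.
v=7: a=7^2·(≡5), b=7^1·(≡6) mod 7; (5|7)=-1, (6|7)=-1; (−1)^{2·1·3}·(-1)^1·(-1)^2 = -1.
v=2: v_2(a)=0, v_2(b)=-4; units ≡ 1, 5 (mod 8); ε·ε+αω+βω = 0·0+0·1+-4·0 ≡ 0  ⇒  (a,b)_2 = +1.
|Ram(33, -88179)| = 4, even; anisotropic at {7, 11, 13, 19}.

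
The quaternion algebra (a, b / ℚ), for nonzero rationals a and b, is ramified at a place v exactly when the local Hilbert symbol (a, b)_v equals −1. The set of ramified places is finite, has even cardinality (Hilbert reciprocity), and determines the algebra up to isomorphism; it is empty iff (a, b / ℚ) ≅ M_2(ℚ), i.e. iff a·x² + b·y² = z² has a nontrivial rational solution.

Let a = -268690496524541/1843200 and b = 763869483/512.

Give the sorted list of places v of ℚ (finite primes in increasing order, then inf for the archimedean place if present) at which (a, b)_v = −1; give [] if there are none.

[2, 23]

Mod squares: a ≡ -13509418, b ≡ 587366. Check v ∈ {∞, 2, 3, 5, 7, 13, 17, 19, 23, 29, 41, 53}.
v=19: a=19^1·(≡15), b=19^1·(≡1) mod 19; (15|19)=-1, (1|19)=+1; (−1)^{1·1·9}·(-1)^1·(+1)^1 = +1.
v=41: a=41^1·(≡19), b=41^1·(≡22) mod 41; (19|41)=-1, (22|41)=-1; (−1)^{1·1·20}·(-1)^1·(-1)^1 = +1.
v=∞: -13509418 < 0 and 587366 > 0  ⇒  (a,b)_∞ = +1.
v=3: a=3^-2·(≡2), b=3^2·(≡2) mod 3; (2|3)=-1, (2|3)=-1; (−1)^{-2·2·1}·(-1)^2·(-1)^-2 = +1.
v=17: a=17^2·(≡3), b=17^2·(≡2) mod 17; (3|17)=-1, (2|17)=+1; (−1)^{2·2·8}·(-1)^2·(+1)^2 = +1.
v=53: a=53^2·(≡24), b=53^0·(≡39) mod 53; (24|53)=+1, (39|53)=-1; (−1)^{2·0·26}·(+1)^0·(-1)^2 = +1.
v=23: a=23^1·(≡18), b=23^0·(≡14) mod 23; (18|23)=+1, (14|23)=-1; (−1)^{1·0·11}·(+1)^0·(-1)^1 = -1.
v=7: a=7^2·(≡1), b=7^0·(≡6) mod 7; (1|7)=+1, (6|7)=-1; (−1)^{2·0·3}·(+1)^0·(-1)^2 = +1.
v=2: v_2(a)=-13, v_2(b)=-9; units ≡ 3, 3 (mod 8); ε·ε+αω+βω = 1·1+-13·1+-9·1 ≡ 1  ⇒  (a,b)_2 = -1.
v=29: a=29^1·(≡15), b=29^1·(≡17) mod 29; (15|29)=-1, (17|29)=-1; (−1)^{1·1·14}·(-1)^1·(-1)^1 = +1.
v=5: a=5^-2·(≡3), b=5^0·(≡4) mod 5; (3|5)=-1, (4|5)=+1; (−1)^{-2·0·2}·(-1)^0·(+1)^-2 = +1.
v=13: a=13^1·(≡2), b=13^1·(≡2) mod 13; (2|13)=-1, (2|13)=-1; (−1)^{1·1·6}·(-1)^1·(-1)^1 = +1.
Ram(-13509418, 587366) = {2, 23}; no ℚ_2-point on the conic.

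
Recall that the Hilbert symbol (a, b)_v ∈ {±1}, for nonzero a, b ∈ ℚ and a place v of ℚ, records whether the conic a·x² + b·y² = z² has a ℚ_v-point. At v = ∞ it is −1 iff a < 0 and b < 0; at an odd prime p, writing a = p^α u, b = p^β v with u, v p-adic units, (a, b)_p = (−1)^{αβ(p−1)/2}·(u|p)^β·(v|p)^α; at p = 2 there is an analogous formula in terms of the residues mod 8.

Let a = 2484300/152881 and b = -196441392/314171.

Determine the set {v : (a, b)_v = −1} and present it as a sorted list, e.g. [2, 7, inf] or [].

[2, 3]

(a, b) ≡ (3, -33) mod (ℚ^×)²; places V = {2, 3, 5, 7, 11, 13, 17, 23, ∞}.
(a,b)_7: α=2, u≡6; β=2, v≡1 (mod 7); (6|7)=-1, (1|7)=+1; sign (−1)^0·-1^2·+1^2 = +1.
(a,b)_23: α=-2, u≡16; β=0, v≡13 (mod 23); (16|23)=+1, (13|23)=+1; sign (−1)^0·+1^0·+1^-2 = +1.
(a,b)_3: α=1, u≡1; β=1, v≡1 (mod 3); (1|3)=+1, (1|3)=+1; sign (−1)^1·+1^1·+1^1 = -1.
(a,b)_13: α=2, u≡10; β=-4, v≡2 (mod 13); (10|13)=+1, (2|13)=-1; sign (−1)^0·+1^-4·-1^2 = +1.
(a,b)_∞: sgn(3)=+, sgn(-33)=−, so +1.
(a,b)_5: α=2, u≡2; β=0, v≡3 (mod 5); (2|5)=-1, (3|5)=-1; sign (−1)^0·-1^0·-1^2 = +1.
(a,b)_2: α=2, β=4; u≡3, v≡7 (mod 8); ε(u)ε(v)=1·1, αω(v)=2·0, βω(u)=4·1; sum ≡ 1  ⇒  -1.
(a,b)_11: α=0, u≡9; β=-1, v≡8 (mod 11); (9|11)=+1, (8|11)=-1; sign (−1)^0·+1^-1·-1^0 = +1.
(a,b)_17: α=-2, u≡11; β=4, v≡1 (mod 17); (11|17)=-1, (1|17)=+1; sign (−1)^0·-1^4·+1^-2 = +1.
Ram(3, -33) = {2, 3}; no ℚ_2-point on the conic.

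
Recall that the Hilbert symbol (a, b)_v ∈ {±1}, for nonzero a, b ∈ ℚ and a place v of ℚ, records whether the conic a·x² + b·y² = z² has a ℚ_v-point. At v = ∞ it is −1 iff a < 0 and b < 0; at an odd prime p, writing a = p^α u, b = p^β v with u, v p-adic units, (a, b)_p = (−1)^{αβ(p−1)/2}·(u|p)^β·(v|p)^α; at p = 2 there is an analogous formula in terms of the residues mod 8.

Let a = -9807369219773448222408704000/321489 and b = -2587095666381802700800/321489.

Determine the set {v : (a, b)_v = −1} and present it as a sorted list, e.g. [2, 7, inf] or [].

[2, 5, 13, 37, 43, inf]

Mod squares: a ≡ -22527635, b ≡ -703222. Check v ∈ {∞, 2, 3, 5, 7, 13, 17, 19, 29, 37, 43}.
v=29: a=29^3·(≡17), b=29^2·(≡1) mod 29; (17|29)=-1, (1|29)=+1; (−1)^{3·2·14}·(-1)^2·(+1)^3 = +1.
v=∞: -22527635 < 0 and -703222 < 0  ⇒  (a,b)_∞ = -1.
v=13: a=13^1·(≡7), b=13^1·(≡10) mod 13; (7|13)=-1, (10|13)=+1; (−1)^{1·1·6}·(-1)^1·(+1)^1 = -1.
v=43: a=43^4·(≡29), b=43^3·(≡33) mod 43; (29|43)=-1, (33|43)=-1; (−1)^{4·3·21}·(-1)^3·(-1)^4 = -1.
v=3: a=3^-8·(≡1), b=3^-8·(≡2) mod 3; (1|3)=+1, (2|3)=-1; (−1)^{-8·-8·1}·(+1)^-8·(-1)^-8 = +1.
v=37: a=37^1·(≡20), b=37^1·(≡21) mod 37; (20|37)=-1, (21|37)=+1; (−1)^{1·1·18}·(-1)^1·(+1)^1 = -1.
v=2: v_2(a)=24, v_2(b)=19; units ≡ 5, 5 (mod 8); ε·ε+αω+βω = 0·0+24·1+19·1 ≡ 1  ⇒  (a,b)_2 = -1.
v=17: a=17^1·(≡11), b=17^1·(≡6) mod 17; (11|17)=-1, (6|17)=-1; (−1)^{1·1·8}·(-1)^1·(-1)^1 = +1.
v=7: a=7^-2·(≡3), b=7^-2·(≡5) mod 7; (3|7)=-1, (5|7)=-1; (−1)^{-2·-2·3}·(-1)^-2·(-1)^-2 = +1.
v=5: a=5^3·(≡2), b=5^2·(≡2) mod 5; (2|5)=-1, (2|5)=-1; (−1)^{3·2·2}·(-1)^2·(-1)^3 = -1.
v=19: a=19^3·(≡6), b=19^2·(≡6) mod 19; (6|19)=+1, (6|19)=+1; (−1)^{3·2·9}·(+1)^2·(+1)^3 = +1.
(-22527635, -703222 / ℚ) ramifies at {2, 5, 13, 37, 43, ∞}: a division algebra.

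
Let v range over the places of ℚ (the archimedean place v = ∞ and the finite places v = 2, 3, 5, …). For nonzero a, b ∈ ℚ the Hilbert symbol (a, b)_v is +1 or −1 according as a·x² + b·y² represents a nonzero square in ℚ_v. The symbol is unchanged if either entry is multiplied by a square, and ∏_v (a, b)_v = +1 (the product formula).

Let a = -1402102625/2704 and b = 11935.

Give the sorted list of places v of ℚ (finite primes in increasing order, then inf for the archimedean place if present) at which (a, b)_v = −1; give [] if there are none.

[2, 5, 11, 19]

Mod squares: a ≡ -463505, b ≡ 11935. Check v ∈ {∞, 2, 5, 7, 11, 13, 17, 19, 31, 41}.
v=17: a=17^1·(≡14), b=17^0·(≡1) mod 17; (14|17)=-1, (1|17)=+1; (−1)^{1·0·8}·(-1)^0·(+1)^1 = +1.
v=13: a=13^-2·(≡4), b=13^0·(≡1) mod 13; (4|13)=+1, (1|13)=+1; (−1)^{-2·0·6}·(+1)^0·(+1)^-2 = +1.
v=∞: -463505 < 0 and 11935 > 0  ⇒  (a,b)_∞ = +1.
v=2: v_2(a)=-4, v_2(b)=0; units ≡ 7, 7 (mod 8); ε·ε+αω+βω = 1·1+-4·0+0·0 ≡ 1  ⇒  (a,b)_2 = -1.
v=41: a=41^1·(≡29), b=41^0·(≡4) mod 41; (29|41)=-1, (4|41)=+1; (−1)^{1·0·20}·(-1)^0·(+1)^1 = +1.
v=5: a=5^3·(≡1), b=5^1·(≡2) mod 5; (1|5)=+1, (2|5)=-1; (−1)^{3·1·2}·(+1)^1·(-1)^3 = -1.
v=7: a=7^1·(≡6), b=7^1·(≡4) mod 7; (6|7)=-1, (4|7)=+1; (−1)^{1·1·3}·(-1)^1·(+1)^1 = +1.
v=19: a=19^1·(≡7), b=19^0·(≡3) mod 19; (7|19)=+1, (3|19)=-1; (−1)^{1·0·9}·(+1)^0·(-1)^1 = -1.
v=11: a=11^2·(≡8), b=11^1·(≡7) mod 11; (8|11)=-1, (7|11)=-1; (−1)^{2·1·5}·(-1)^1·(-1)^2 = -1.
v=31: a=31^0·(≡18), b=31^1·(≡13) mod 31; (18|31)=+1, (13|31)=-1; (−1)^{0·1·15}·(+1)^1·(-1)^0 = +1.
(-463505, 11935 / ℚ) ramifies at {2, 5, 11, 19}: a division algebra.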